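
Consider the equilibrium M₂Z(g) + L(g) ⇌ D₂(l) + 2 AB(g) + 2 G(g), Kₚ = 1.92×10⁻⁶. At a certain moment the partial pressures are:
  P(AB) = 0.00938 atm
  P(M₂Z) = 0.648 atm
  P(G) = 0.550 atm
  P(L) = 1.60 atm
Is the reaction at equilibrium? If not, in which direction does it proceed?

(D₂ is a pure liquid — omitted from Qₚ.)
Qₚ = P(AB)²·P(G)² / (P(M₂Z)·P(L)) = (0.00938)²·(0.550)² / ((0.648)·(1.60)) = 2.57×10⁻⁵
Qₚ = 2.57×10⁻⁵ > Kₚ = 1.92×10⁻⁶, so the reverse reaction proceeds.

to the left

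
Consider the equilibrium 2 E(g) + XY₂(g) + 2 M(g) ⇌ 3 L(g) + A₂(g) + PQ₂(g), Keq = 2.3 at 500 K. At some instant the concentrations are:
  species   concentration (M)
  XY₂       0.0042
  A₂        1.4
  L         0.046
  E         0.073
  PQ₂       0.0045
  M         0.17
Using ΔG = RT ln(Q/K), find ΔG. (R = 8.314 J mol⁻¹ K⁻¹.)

Q = [L]³·[A₂]·[PQ₂] / ([E]²·[XY₂]·[M]²) = (0.046)³·(1.4)·(0.0045) / ((0.073)²·(0.0042)·(0.17)²) = 0.948
ΔG = RT ln(Q/Keq) = (8.314 J mol⁻¹ K⁻¹)(500 K) × ln(0.948/2.3)
   = (4.157 kJ/mol)(-0.8863) = -3.68 kJ/mol
ΔG < 0, so the forward reaction is spontaneous (proceeds forward).

ΔG = -3.68 kJ/mol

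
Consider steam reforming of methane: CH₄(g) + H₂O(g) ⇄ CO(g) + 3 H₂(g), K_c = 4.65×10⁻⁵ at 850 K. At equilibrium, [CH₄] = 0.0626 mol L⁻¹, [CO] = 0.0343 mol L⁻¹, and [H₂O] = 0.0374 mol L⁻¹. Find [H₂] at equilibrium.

[H₂] = 0.0147 mol L⁻¹

At equilibrium, K_c = [CO]·[H₂]³ / ([CH₄]·[H₂O]) = 4.65×10⁻⁵.
(0.0343)·([H₂])³ / ((0.0626)·(0.0374)) = 4.65×10⁻⁵
[H₂]³ = 3.17×10⁻⁶ ⇒ [H₂] = 0.0147 mol L⁻¹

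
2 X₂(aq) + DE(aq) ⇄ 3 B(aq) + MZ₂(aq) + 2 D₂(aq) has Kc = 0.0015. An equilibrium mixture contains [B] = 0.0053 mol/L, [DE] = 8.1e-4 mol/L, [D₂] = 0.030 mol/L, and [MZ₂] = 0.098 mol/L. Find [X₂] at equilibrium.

At equilibrium, Kc = [B]³·[MZ₂]·[D₂]² / ([X₂]²·[DE]) = 0.0015.
(0.0053)³·(0.098)·(0.030)² / (([X₂])²·(8.1e-4)) = 0.0015
[X₂]² = 1.08e-5 ⇒ [X₂] = 0.0033 mol/L

[X₂] = 0.0033 mol/L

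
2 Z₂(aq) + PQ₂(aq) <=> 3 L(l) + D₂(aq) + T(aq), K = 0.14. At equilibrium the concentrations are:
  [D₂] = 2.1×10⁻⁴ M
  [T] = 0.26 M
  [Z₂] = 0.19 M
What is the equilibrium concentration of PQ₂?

(L is a pure liquid — omitted from K.)
At equilibrium, K = [D₂]·[T] / ([Z₂]²·[PQ₂]) = 0.14.
(2.1×10⁻⁴)·(0.26) / ((0.19)²·([PQ₂])) = 0.14
[PQ₂] = 0.0108 = 0.011 M

[PQ₂] = 0.011 M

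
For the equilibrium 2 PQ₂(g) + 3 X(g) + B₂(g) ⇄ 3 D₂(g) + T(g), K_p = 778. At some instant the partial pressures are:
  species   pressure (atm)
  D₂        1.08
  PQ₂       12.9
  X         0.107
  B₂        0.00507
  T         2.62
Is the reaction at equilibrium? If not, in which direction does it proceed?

Q_p = P(D₂)³·P(T) / (P(PQ₂)²·P(X)³·P(B₂)) = (1.08)³·(2.62) / ((12.9)²·(0.107)³·(0.00507)) = 3190
Q_p = 3190 > K_p = 778, so the reverse reaction proceeds.

to the left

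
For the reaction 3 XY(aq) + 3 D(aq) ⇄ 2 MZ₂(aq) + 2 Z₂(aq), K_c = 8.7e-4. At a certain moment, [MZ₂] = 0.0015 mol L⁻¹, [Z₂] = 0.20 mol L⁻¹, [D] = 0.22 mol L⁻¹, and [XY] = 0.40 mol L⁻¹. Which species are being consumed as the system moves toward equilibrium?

XY, D (reactants)

Q_c = [MZ₂]²·[Z₂]² / ([XY]³·[D]³) = (0.0015)²·(0.20)² / ((0.40)³·(0.22)³) = 1.3e-4
Q_c = 1.3e-4 < K_c = 8.7e-4: net forward reaction.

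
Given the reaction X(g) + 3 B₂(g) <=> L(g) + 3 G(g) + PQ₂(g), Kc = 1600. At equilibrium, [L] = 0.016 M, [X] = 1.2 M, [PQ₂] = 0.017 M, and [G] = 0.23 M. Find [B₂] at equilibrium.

[B₂] = 0.0012 M

At equilibrium, Kc = [L]·[G]³·[PQ₂] / ([X]·[B₂]³) = 1600.
(0.016)·(0.23)³·(0.017) / ((1.2)·([B₂])³) = 1600
[B₂]³ = 1.72e-9 ⇒ [B₂] = 0.0012 M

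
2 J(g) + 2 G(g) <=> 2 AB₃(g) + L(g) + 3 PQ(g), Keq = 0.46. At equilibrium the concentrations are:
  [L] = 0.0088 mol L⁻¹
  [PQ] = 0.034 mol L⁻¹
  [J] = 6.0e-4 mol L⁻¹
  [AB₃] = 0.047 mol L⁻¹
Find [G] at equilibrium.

[G] = 0.068 mol L⁻¹

At equilibrium, Keq = [AB₃]²·[L]·[PQ]³ / ([J]²·[G]²) = 0.46.
(0.047)²·(0.0088)·(0.034)³ / ((6.0e-4)²·([G])²) = 0.46
[G]² = 0.00461 ⇒ [G] = 0.068 mol L⁻¹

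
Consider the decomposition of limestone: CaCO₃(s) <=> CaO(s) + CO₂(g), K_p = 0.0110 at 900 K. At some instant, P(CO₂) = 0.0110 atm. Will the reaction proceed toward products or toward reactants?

neither direction; the system is at equilibrium

(CaCO₃, CaO are pure solids — omitted from Q_p.)
Q_p = P(CO₂) = 0.0110
Q_p = 0.0110 = K_p, so the system is already at equilibrium.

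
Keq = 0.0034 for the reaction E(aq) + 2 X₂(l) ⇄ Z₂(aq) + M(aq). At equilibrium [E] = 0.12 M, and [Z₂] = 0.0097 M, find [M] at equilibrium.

[M] = 0.042 M

(X₂ is a pure liquid — omitted from Keq.)
At equilibrium, Keq = [Z₂]·[M] / [E] = 0.0034.
(0.0097)·([M]) / (0.12) = 0.0034
[M] = 0.0421 = 0.042 M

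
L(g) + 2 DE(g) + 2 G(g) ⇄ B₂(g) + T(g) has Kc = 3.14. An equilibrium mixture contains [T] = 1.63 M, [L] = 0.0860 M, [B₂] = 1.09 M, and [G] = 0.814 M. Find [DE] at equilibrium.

At equilibrium, Kc = [B₂]·[T] / ([L]·[DE]²·[G]²) = 3.14.
(1.09)·(1.63) / ((0.0860)·([DE])²·(0.814)²) = 3.14
[DE]² = 9.93 ⇒ [DE] = 3.15 M

[DE] = 3.15 M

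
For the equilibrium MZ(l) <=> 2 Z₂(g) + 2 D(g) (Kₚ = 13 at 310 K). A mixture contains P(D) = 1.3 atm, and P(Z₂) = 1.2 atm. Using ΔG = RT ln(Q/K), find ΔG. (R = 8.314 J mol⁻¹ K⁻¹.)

(MZ is a pure liquid — omitted from Qₚ.)
Qₚ = P(Z₂)²·P(D)² = (1.2)²·(1.3)² = 2.43
ΔG = RT ln(Qₚ/Kₚ) = (8.314 J mol⁻¹ K⁻¹)(310 K) × ln(2.43/13)
   = (2.577 kJ/mol)(-1.677) = -4.32 kJ/mol
ΔG < 0, so the forward reaction is spontaneous (proceeds forward).

ΔG = -4.32 kJ/mol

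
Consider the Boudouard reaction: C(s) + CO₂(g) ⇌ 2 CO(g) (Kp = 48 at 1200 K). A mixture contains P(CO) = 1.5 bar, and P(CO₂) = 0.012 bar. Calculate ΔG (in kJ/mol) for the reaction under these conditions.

ΔG = 13.6 kJ/mol

(C is a pure solid — omitted from Qp.)
Qp = P(CO)² / P(CO₂) = (1.5)² / (0.012) = 188
ΔG = RT ln(Qp/Kp) = (8.314 J mol⁻¹ K⁻¹)(1200 K) × ln(188/48)
   = (9.977 kJ/mol)(1.365) = 13.6 kJ/mol
ΔG > 0, so the forward reaction is non-spontaneous (proceeds in reverse).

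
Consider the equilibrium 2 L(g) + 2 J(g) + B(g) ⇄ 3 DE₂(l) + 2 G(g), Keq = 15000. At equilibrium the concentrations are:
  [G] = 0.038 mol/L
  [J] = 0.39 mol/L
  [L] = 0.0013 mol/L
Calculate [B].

[B] = 0.37 mol/L

(DE₂ is a pure liquid — omitted from Keq.)
At equilibrium, Keq = [G]² / ([L]²·[J]²·[B]) = 15000.
(0.038)² / ((0.0013)²·(0.39)²·([B])) = 15000
[B] = 0.375 = 0.37 mol/L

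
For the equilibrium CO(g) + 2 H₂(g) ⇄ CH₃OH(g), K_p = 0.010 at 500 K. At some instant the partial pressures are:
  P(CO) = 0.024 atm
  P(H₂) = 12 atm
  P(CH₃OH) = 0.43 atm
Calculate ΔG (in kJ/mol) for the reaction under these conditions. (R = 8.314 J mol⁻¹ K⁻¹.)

Q_p = P(CH₃OH) / (P(CO)·P(H₂)²) = (0.43) / ((0.024)·(12)²) = 0.124
ΔG = RT ln(Q_p/K_p) = (8.314 J mol⁻¹ K⁻¹)(500 K) × ln(0.124/0.010)
   = (4.157 kJ/mol)(2.518) = 10.5 kJ/mol
ΔG > 0, so the forward reaction is non-spontaneous (proceeds in reverse).

ΔG = 10.5 kJ/mol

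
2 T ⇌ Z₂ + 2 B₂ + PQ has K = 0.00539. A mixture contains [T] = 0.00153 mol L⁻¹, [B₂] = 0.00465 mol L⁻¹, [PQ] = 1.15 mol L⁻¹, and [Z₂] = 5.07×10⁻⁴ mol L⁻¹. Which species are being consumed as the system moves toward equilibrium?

none (at equilibrium)

Q = [Z₂]·[B₂]²·[PQ] / [T]² = (5.07×10⁻⁴)·(0.00465)²·(1.15) / (0.00153)² = 0.00539
Q = 0.00539 = K; the system is at equilibrium.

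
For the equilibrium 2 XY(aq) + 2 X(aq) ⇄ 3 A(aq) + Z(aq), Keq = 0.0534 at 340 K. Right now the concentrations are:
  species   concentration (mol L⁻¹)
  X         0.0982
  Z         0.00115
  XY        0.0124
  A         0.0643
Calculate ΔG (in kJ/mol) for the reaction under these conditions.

ΔG = 3.82 kJ/mol

Q = [A]³·[Z] / ([XY]²·[X]²) = (0.0643)³·(0.00115) / ((0.0124)²·(0.0982)²) = 0.206
ΔG = RT ln(Q/Keq) = (8.314 J mol⁻¹ K⁻¹)(340 K) × ln(0.206/0.0534)
   = (2.827 kJ/mol)(1.350) = 3.82 kJ/mol
ΔG > 0, so the forward reaction is non-spontaneous (proceeds in reverse).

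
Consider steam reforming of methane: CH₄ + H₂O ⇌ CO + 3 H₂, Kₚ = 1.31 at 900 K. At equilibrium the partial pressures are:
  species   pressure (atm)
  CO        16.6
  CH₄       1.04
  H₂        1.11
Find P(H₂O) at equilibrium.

P(H₂O) = 16.7 atm

At equilibrium, Kₚ = P(CO)·P(H₂)³ / (P(CH₄)·P(H₂O)) = 1.31.
(16.6)·(1.11)³ / ((1.04)·(P(H₂O))) = 1.31
P(H₂O) = 16.7 atm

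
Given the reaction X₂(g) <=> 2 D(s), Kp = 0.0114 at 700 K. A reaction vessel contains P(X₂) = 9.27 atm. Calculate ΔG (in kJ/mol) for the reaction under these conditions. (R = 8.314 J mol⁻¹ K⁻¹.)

ΔG = 13.1 kJ/mol

(D is a pure solid — omitted from Qp.)
Qp = 1 / P(X₂) = 1 / (9.27) = 0.108
ΔG = RT ln(Qp/Kp) = (8.314 J mol⁻¹ K⁻¹)(700 K) × ln(0.108/0.0114)
   = (5.820 kJ/mol)(2.249) = 13.1 kJ/mol
ΔG > 0, so the forward reaction is non-spontaneous (proceeds in reverse).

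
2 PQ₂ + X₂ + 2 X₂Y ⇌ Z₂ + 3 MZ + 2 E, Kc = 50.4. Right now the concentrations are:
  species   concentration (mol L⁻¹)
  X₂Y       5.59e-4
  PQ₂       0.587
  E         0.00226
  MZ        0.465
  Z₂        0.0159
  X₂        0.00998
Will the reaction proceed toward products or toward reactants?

to the right

Qc = [Z₂]·[MZ]³·[E]² / ([PQ₂]²·[X₂]·[X₂Y]²) = (0.0159)·(0.465)³·(0.00226)² / ((0.587)²·(0.00998)·(5.59e-4)²) = 7.60
Qc = 7.60 < Kc = 50.4, so the forward reaction proceeds.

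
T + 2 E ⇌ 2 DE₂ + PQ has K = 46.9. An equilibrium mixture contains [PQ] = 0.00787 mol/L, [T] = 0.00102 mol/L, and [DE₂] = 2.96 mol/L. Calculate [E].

At equilibrium, K = [DE₂]²·[PQ] / ([T]·[E]²) = 46.9.
(2.96)²·(0.00787) / ((0.00102)·([E])²) = 46.9
[E]² = 1.44 ⇒ [E] = 1.20 mol/L

[E] = 1.20 mol/L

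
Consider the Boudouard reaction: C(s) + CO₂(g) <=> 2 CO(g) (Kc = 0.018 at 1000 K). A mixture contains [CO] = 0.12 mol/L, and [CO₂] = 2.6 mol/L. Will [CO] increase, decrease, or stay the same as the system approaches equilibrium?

(C is a pure solid — omitted from Qc.)
Qc = [CO]² / [CO₂] = (0.12)² / (2.6) = 0.0055
Qc = 0.0055 < Kc = 0.018: net forward reaction.
CO is a product, so it increases.

increase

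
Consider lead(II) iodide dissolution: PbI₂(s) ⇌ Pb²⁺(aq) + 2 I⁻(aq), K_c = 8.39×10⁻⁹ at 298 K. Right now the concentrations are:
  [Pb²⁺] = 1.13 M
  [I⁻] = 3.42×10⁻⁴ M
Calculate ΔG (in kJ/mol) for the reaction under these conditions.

ΔG = 6.83 kJ/mol

(PbI₂ is a pure solid — omitted from Q_c.)
Q_c = [Pb²⁺]·[I⁻]² = (1.13)·(3.42×10⁻⁴)² = 1.32×10⁻⁷
ΔG = RT ln(Q_c/K_c) = (8.314 J mol⁻¹ K⁻¹)(298 K) × ln(1.32×10⁻⁷/8.39×10⁻⁹)
   = (2.478 kJ/mol)(2.756) = 6.83 kJ/mol
ΔG > 0, so the forward reaction is non-spontaneous (proceeds in reverse).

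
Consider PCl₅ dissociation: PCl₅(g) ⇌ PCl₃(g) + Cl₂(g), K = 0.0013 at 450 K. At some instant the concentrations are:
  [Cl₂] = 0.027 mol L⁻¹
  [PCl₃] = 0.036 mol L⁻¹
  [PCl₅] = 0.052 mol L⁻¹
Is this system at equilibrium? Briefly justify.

Q = [PCl₃]·[Cl₂] / [PCl₅] = (0.036)·(0.027) / (0.052) = 0.019
Q = 0.019 > K = 0.0013: net reverse reaction.

no; Q > K, reaction proceeds in reverse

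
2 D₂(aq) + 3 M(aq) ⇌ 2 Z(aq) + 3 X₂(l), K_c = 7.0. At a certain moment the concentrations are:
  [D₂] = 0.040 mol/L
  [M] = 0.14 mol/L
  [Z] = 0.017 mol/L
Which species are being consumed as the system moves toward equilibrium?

Z, X₂ (products)

(X₂ is a pure liquid — omitted from Q_c.)
Q_c = [Z]² / ([D₂]²·[M]³) = (0.017)² / ((0.040)²·(0.14)³) = 66
Q_c = 66 > K_c = 7.0: net reverse reaction.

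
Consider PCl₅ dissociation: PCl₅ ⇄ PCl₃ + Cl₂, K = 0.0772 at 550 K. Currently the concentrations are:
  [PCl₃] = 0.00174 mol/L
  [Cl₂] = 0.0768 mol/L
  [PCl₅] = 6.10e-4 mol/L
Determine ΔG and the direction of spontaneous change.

Q = [PCl₃]·[Cl₂] / [PCl₅] = (0.00174)·(0.0768) / (6.10e-4) = 0.219
ΔG = RT ln(Q/K) = (8.314 J mol⁻¹ K⁻¹)(550 K) × ln(0.219/0.0772)
   = (4.573 kJ/mol)(1.043) = 4.77 kJ/mol
ΔG > 0, so the forward reaction is non-spontaneous (proceeds in reverse).

ΔG = 4.77 kJ/mol; the forward reaction is non-spontaneous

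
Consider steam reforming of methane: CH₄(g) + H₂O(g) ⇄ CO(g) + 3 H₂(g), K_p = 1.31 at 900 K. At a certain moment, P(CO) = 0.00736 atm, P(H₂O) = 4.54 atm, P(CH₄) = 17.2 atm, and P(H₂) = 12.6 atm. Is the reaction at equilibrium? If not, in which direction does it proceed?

Q_p = P(CO)·P(H₂)³ / (P(CH₄)·P(H₂O)) = (0.00736)·(12.6)³ / ((17.2)·(4.54)) = 0.189
Q_p = 0.189 < K_p = 1.31, so the forward reaction proceeds.

in the forward direction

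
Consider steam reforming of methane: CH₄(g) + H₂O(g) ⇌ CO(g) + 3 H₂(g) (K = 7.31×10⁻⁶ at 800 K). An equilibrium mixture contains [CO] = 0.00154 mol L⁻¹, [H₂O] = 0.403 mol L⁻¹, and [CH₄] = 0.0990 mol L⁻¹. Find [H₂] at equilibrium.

[H₂] = 0.0574 mol L⁻¹

At equilibrium, K = [CO]·[H₂]³ / ([CH₄]·[H₂O]) = 7.31×10⁻⁶.
(0.00154)·([H₂])³ / ((0.0990)·(0.403)) = 7.31×10⁻⁶
[H₂]³ = 1.89×10⁻⁴ ⇒ [H₂] = 0.0574 mol L⁻¹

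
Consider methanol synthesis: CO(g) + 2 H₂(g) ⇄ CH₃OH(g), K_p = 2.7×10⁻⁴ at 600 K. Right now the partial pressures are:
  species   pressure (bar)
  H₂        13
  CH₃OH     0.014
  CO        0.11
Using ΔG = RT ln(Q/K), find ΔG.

ΔG = 5.12 kJ/mol

Q_p = P(CH₃OH) / (P(CO)·P(H₂)²) = (0.014) / ((0.11)·(13)²) = 7.53×10⁻⁴
ΔG = RT ln(Q_p/K_p) = (8.314 J mol⁻¹ K⁻¹)(600 K) × ln(7.53×10⁻⁴/2.7×10⁻⁴)
   = (4.988 kJ/mol)(1.026) = 5.12 kJ/mol
ΔG > 0, so the forward reaction is non-spontaneous (proceeds in reverse).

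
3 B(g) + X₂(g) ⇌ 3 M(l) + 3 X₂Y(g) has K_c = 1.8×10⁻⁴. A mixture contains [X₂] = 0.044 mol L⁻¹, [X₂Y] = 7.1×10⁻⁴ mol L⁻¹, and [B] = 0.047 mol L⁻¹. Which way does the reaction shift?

(M is a pure liquid — omitted from Q_c.)
Q_c = [X₂Y]³ / ([B]³·[X₂]) = (7.1×10⁻⁴)³ / ((0.047)³·(0.044)) = 7.8×10⁻⁵
Q_c = 7.8×10⁻⁵ < K_c = 1.8×10⁻⁴, so the forward reaction proceeds.

in the forward direction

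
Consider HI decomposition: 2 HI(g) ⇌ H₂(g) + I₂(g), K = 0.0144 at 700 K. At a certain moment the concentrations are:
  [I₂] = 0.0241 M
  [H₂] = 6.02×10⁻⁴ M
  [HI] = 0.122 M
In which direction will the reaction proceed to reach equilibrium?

forward (toward products)

Q = [H₂]·[I₂] / [HI]² = (6.02×10⁻⁴)·(0.0241) / (0.122)² = 9.75×10⁻⁴
Q = 9.75×10⁻⁴ < K = 0.0144, so the forward reaction proceeds.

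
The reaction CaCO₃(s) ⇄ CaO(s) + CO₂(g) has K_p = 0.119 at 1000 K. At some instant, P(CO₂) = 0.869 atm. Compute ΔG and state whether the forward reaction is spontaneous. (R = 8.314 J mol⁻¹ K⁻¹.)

ΔG = 16.5 kJ/mol; the forward reaction is non-spontaneous

(CaCO₃, CaO are pure solids — omitted from Q_p.)
Q_p = P(CO₂) = 0.869
ΔG = RT ln(Q_p/K_p) = (8.314 J mol⁻¹ K⁻¹)(1000 K) × ln(0.869/0.119)
   = (8.314 kJ/mol)(1.988) = 16.5 kJ/mol
ΔG > 0, so the forward reaction is non-spontaneous (proceeds in reverse).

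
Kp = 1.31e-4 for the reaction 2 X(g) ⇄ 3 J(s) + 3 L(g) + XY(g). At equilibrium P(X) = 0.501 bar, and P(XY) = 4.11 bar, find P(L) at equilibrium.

(J is a pure solid — omitted from Kp.)
At equilibrium, Kp = P(L)³·P(XY) / P(X)² = 1.31e-4.
(P(L))³·(4.11) / (0.501)² = 1.31e-4
P(L)³ = 8.00e-6 ⇒ P(L) = 0.0200 bar

P(L) = 0.0200 bar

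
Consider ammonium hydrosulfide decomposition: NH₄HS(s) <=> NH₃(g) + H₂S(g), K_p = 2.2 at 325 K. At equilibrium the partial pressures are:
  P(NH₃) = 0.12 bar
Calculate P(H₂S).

(NH₄HS is a pure solid — omitted from K_p.)
At equilibrium, K_p = P(NH₃)·P(H₂S) = 2.2.
(0.12)·(P(H₂S)) = 2.2
P(H₂S) = 18.3 = 18 bar

P(H₂S) = 18 bar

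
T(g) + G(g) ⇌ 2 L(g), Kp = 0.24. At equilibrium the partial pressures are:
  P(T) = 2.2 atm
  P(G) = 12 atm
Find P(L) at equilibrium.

At equilibrium, Kp = P(L)² / (P(T)·P(G)) = 0.24.
(P(L))² / ((2.2)·(12)) = 0.24
P(L)² = 6.34 ⇒ P(L) = 2.5 atm

P(L) = 2.5 atm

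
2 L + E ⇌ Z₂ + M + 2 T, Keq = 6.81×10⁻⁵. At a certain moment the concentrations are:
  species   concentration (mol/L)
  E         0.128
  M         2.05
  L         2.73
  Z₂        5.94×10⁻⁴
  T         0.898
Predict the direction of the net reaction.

Q = [Z₂]·[M]·[T]² / ([L]²·[E]) = (5.94×10⁻⁴)·(2.05)·(0.898)² / ((2.73)²·(0.128)) = 0.00103
Q = 0.00103 > Keq = 6.81×10⁻⁵, so the reverse reaction proceeds.

reverse (toward reactants)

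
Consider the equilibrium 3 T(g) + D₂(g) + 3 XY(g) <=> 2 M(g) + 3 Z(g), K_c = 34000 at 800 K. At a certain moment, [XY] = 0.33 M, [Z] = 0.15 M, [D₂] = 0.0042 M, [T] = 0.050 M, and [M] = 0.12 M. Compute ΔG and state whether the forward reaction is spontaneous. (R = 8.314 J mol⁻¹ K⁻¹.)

Q_c = [M]²·[Z]³ / ([T]³·[D₂]·[XY]³) = (0.12)²·(0.15)³ / ((0.050)³·(0.0042)·(0.33)³) = 2580
ΔG = RT ln(Q_c/K_c) = (8.314 J mol⁻¹ K⁻¹)(800 K) × ln(2580/34000)
   = (6.651 kJ/mol)(-2.579) = -17.2 kJ/mol
ΔG < 0, so the forward reaction is spontaneous (proceeds forward).

ΔG = -17.2 kJ/mol; the forward reaction is spontaneous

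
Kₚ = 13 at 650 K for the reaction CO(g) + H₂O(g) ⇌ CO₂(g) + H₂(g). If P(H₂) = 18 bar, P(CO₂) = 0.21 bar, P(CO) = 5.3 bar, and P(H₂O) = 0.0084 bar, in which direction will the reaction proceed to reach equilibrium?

Qₚ = P(CO₂)·P(H₂) / (P(CO)·P(H₂O)) = (0.21)·(18) / ((5.3)·(0.0084)) = 85
Qₚ = 85 > Kₚ = 13, so the reverse reaction proceeds.

toward reactants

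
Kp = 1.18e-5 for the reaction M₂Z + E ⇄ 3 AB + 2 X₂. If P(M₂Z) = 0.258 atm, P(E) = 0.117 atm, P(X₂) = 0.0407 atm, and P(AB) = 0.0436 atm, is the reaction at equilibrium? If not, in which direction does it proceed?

forward (toward products)

Qp = P(AB)³·P(X₂)² / (P(M₂Z)·P(E)) = (0.0436)³·(0.0407)² / ((0.258)·(0.117)) = 4.55e-6
Qp = 4.55e-6 < Kp = 1.18e-5, so the forward reaction proceeds.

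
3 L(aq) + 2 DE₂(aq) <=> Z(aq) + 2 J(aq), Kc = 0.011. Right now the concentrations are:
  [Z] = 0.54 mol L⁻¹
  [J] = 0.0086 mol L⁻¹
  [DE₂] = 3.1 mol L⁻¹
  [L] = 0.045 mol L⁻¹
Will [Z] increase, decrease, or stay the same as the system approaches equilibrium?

decrease

Qc = [Z]·[J]² / ([L]³·[DE₂]²) = (0.54)·(0.0086)² / ((0.045)³·(3.1)²) = 0.046
Qc = 0.046 > Kc = 0.011: net reverse reaction.
Z is a product, so it decreases.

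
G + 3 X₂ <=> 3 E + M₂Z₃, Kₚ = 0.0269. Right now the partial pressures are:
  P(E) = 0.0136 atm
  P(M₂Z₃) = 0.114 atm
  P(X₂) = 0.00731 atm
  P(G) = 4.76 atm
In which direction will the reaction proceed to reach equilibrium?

Qₚ = P(E)³·P(M₂Z₃) / (P(G)·P(X₂)³) = (0.0136)³·(0.114) / ((4.76)·(0.00731)³) = 0.154
Qₚ = 0.154 > Kₚ = 0.0269, so the reverse reaction proceeds.

in the reverse direction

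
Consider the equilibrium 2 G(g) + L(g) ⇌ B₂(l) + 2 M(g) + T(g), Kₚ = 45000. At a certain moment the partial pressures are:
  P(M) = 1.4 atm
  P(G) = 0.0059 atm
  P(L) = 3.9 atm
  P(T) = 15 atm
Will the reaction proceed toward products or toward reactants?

(B₂ is a pure liquid — omitted from Qₚ.)
Qₚ = P(M)²·P(T) / (P(G)²·P(L)) = (1.4)²·(15) / ((0.0059)²·(3.9)) = 2.2e5
Qₚ = 2.2e5 > Kₚ = 45000, so the reverse reaction proceeds.

toward reactants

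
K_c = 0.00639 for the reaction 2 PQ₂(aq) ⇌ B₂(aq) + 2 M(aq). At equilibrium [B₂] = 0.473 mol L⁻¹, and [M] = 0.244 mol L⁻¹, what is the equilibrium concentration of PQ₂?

[PQ₂] = 2.10 mol L⁻¹

At equilibrium, K_c = [B₂]·[M]² / [PQ₂]² = 0.00639.
(0.473)·(0.244)² / ([PQ₂])² = 0.00639
[PQ₂]² = 4.41 ⇒ [PQ₂] = 2.10 mol L⁻¹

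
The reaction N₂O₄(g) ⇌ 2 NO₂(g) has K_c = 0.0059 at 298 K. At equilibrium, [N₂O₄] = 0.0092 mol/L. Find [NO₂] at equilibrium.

At equilibrium, K_c = [NO₂]² / [N₂O₄] = 0.0059.
([NO₂])² / (0.0092) = 0.0059
[NO₂]² = 5.43×10⁻⁵ ⇒ [NO₂] = 0.0074 mol/L

[NO₂] = 0.0074 mol/L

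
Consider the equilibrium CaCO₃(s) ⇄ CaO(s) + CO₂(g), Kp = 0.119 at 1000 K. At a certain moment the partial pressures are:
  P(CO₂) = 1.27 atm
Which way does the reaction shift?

in the reverse direction

(CaCO₃, CaO are pure solids — omitted from Qp.)
Qp = P(CO₂) = 1.27
Qp = 1.27 > Kp = 0.119, so the reverse reaction proceeds.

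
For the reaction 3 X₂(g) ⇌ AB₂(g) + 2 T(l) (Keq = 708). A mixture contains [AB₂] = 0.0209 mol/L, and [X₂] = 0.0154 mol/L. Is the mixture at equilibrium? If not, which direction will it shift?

(T is a pure liquid — omitted from Q.)
Q = [AB₂] / [X₂]³ = (0.0209) / (0.0154)³ = 5720
Q = 5720 > Keq = 708: net reverse reaction.

no; Q > K, reaction proceeds in reverse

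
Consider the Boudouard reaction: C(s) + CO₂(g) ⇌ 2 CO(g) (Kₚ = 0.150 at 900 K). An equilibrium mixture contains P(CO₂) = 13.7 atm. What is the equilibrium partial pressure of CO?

(C is a pure solid — omitted from Kₚ.)
At equilibrium, Kₚ = P(CO)² / P(CO₂) = 0.150.
(P(CO))² / (13.7) = 0.150
P(CO)² = 2.06 ⇒ P(CO) = 1.43 atm

P(CO) = 1.43 atm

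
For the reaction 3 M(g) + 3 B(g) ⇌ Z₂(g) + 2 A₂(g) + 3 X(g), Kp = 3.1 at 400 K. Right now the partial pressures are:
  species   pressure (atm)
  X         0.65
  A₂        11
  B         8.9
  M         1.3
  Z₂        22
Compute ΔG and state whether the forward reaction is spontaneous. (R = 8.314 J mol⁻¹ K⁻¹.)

Qp = P(Z₂)·P(A₂)²·P(X)³ / (P(M)³·P(B)³) = (22)·(11)²·(0.65)³ / ((1.3)³·(8.9)³) = 0.472
ΔG = RT ln(Qp/Kp) = (8.314 J mol⁻¹ K⁻¹)(400 K) × ln(0.472/3.1)
   = (3.326 kJ/mol)(-1.882) = -6.26 kJ/mol
ΔG < 0, so the forward reaction is spontaneous (proceeds forward).

ΔG = -6.26 kJ/mol; the forward reaction is spontaneous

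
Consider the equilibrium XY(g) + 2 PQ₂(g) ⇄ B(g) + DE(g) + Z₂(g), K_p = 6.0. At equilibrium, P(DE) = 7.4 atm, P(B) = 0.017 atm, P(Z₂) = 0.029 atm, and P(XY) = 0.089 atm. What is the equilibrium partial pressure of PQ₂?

At equilibrium, K_p = P(B)·P(DE)·P(Z₂) / (P(XY)·P(PQ₂)²) = 6.0.
(0.017)·(7.4)·(0.029) / ((0.089)·(P(PQ₂))²) = 6.0
P(PQ₂)² = 0.00683 ⇒ P(PQ₂) = 0.083 atm

P(PQ₂) = 0.083 atm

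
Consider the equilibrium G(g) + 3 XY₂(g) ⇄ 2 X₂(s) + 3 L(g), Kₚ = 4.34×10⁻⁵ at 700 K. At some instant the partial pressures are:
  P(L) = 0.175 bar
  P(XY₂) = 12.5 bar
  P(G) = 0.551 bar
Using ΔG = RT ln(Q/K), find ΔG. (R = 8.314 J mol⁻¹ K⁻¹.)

(X₂ is a pure solid — omitted from Qₚ.)
Qₚ = P(L)³ / (P(G)·P(XY₂)³) = (0.175)³ / ((0.551)·(12.5)³) = 4.98×10⁻⁶
ΔG = RT ln(Qₚ/Kₚ) = (8.314 J mol⁻¹ K⁻¹)(700 K) × ln(4.98×10⁻⁶/4.34×10⁻⁵)
   = (5.820 kJ/mol)(-2.165) = -12.6 kJ/mol
ΔG < 0, so the forward reaction is spontaneous (proceeds forward).

ΔG = -12.6 kJ/mol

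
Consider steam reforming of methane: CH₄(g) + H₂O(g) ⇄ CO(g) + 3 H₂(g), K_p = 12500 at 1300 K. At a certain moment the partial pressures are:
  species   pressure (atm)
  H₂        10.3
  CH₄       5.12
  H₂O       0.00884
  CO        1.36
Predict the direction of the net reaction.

Q_p = P(CO)·P(H₂)³ / (P(CH₄)·P(H₂O)) = (1.36)·(10.3)³ / ((5.12)·(0.00884)) = 32800
Q_p = 32800 > K_p = 12500, so the reverse reaction proceeds.

reverse (toward reactants)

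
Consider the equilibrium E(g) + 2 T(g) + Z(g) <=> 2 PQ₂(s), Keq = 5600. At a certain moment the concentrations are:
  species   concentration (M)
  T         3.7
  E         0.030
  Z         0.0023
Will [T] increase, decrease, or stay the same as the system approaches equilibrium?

(PQ₂ is a pure solid — omitted from Q.)
Q = 1 / ([E]·[T]²·[Z]) = 1 / ((0.030)·(3.7)²·(0.0023)) = 1100
Q = 1100 < Keq = 5600: net forward reaction.
T is a reactant, so it decreases.

decrease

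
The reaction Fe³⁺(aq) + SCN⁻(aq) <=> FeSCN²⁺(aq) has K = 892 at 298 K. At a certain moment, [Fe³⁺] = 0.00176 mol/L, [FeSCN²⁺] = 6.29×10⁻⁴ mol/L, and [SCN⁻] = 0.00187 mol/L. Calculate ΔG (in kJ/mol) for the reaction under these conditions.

ΔG = -3.82 kJ/mol

Q = [FeSCN²⁺] / ([Fe³⁺]·[SCN⁻]) = (6.29×10⁻⁴) / ((0.00176)·(0.00187)) = 191
ΔG = RT ln(Q/K) = (8.314 J mol⁻¹ K⁻¹)(298 K) × ln(191/892)
   = (2.478 kJ/mol)(-1.541) = -3.82 kJ/mol
ΔG < 0, so the forward reaction is spontaneous (proceeds forward).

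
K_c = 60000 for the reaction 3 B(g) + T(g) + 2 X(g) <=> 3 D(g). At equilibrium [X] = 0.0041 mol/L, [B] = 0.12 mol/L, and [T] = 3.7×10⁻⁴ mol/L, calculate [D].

At equilibrium, K_c = [D]³ / ([B]³·[T]·[X]²) = 60000.
([D])³ / ((0.12)³·(3.7×10⁻⁴)·(0.0041)²) = 60000
[D]³ = 6.45×10⁻⁷ ⇒ [D] = 0.0086 mol/L

[D] = 0.0086 mol/L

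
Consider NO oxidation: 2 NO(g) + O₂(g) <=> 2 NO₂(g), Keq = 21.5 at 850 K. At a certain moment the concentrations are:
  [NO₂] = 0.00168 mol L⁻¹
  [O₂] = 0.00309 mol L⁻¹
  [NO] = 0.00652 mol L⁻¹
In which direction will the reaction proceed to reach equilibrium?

neither direction; the system is at equilibrium

Q = [NO₂]² / ([NO]²·[O₂]) = (0.00168)² / ((0.00652)²·(0.00309)) = 21.5
Q = 21.5 = Keq, so the system is already at equilibrium.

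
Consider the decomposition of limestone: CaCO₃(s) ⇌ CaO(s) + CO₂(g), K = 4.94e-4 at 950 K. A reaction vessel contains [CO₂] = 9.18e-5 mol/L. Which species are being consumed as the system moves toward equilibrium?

(CaCO₃, CaO are pure solids — omitted from Q.)
Q = [CO₂] = 9.18e-5
Q = 9.18e-5 < K = 4.94e-4: net forward reaction.

CaCO₃ (reactants)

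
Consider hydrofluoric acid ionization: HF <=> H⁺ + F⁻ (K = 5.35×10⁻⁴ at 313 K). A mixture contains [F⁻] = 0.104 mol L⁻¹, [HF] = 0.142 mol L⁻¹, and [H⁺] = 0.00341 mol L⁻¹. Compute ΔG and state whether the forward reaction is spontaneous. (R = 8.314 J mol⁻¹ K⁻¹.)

ΔG = 4.01 kJ/mol; the forward reaction is non-spontaneous

Q = [H⁺]·[F⁻] / [HF] = (0.00341)·(0.104) / (0.142) = 0.00250
ΔG = RT ln(Q/K) = (8.314 J mol⁻¹ K⁻¹)(313 K) × ln(0.00250/5.35×10⁻⁴)
   = (2.602 kJ/mol)(1.542) = 4.01 kJ/mol
ΔG > 0, so the forward reaction is non-spontaneous (proceeds in reverse).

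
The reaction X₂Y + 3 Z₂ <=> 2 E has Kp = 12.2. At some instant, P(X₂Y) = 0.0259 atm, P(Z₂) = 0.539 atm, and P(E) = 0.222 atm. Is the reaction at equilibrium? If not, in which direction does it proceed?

Qp = P(E)² / (P(X₂Y)·P(Z₂)³) = (0.222)² / ((0.0259)·(0.539)³) = 12.2
Qp = 12.2 = Kp, so the system is already at equilibrium.

neither direction; the system is at equilibrium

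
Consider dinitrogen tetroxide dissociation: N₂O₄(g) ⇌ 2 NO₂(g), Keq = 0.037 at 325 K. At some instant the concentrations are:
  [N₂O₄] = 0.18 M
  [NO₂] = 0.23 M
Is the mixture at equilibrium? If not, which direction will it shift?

Q = [NO₂]² / [N₂O₄] = (0.23)² / (0.18) = 0.29
Q = 0.29 > Keq = 0.037: net reverse reaction.

no; Q > K, reaction proceeds in reverse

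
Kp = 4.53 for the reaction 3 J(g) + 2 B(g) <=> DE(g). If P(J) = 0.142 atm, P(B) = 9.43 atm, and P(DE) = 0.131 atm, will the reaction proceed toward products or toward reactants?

Qp = P(DE) / (P(J)³·P(B)²) = (0.131) / ((0.142)³·(9.43)²) = 0.514
Qp = 0.514 < Kp = 4.53, so the forward reaction proceeds.

forward (toward products)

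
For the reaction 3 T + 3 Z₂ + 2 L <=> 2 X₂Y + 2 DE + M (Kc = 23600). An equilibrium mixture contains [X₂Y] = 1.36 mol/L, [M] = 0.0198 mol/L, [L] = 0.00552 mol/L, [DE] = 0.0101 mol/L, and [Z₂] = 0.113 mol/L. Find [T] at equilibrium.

[T] = 0.153 mol/L

At equilibrium, Kc = [X₂Y]²·[DE]²·[M] / ([T]³·[Z₂]³·[L]²) = 23600.
(1.36)²·(0.0101)²·(0.0198) / (([T])³·(0.113)³·(0.00552)²) = 23600
[T]³ = 0.00360 ⇒ [T] = 0.153 mol/L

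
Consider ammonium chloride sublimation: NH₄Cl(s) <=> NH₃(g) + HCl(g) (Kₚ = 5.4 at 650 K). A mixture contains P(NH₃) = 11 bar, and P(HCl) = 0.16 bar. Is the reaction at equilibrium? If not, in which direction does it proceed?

(NH₄Cl is a pure solid — omitted from Qₚ.)
Qₚ = P(NH₃)·P(HCl) = (11)·(0.16) = 1.8
Qₚ = 1.8 < Kₚ = 5.4, so the forward reaction proceeds.

toward products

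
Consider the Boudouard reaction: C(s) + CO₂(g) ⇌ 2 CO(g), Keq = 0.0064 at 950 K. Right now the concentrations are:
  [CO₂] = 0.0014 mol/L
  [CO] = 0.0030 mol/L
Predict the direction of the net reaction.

(C is a pure solid — omitted from Q.)
Q = [CO]² / [CO₂] = (0.0030)² / (0.0014) = 0.0064
Q = 0.0064 = Keq, so the system is already at equilibrium.

neither direction; the system is at equilibrium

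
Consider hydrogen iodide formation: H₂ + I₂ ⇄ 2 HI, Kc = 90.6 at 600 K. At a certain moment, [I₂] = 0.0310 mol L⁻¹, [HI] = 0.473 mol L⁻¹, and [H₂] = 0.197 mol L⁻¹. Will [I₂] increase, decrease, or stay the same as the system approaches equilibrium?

Qc = [HI]² / ([H₂]·[I₂]) = (0.473)² / ((0.197)·(0.0310)) = 36.6
Qc = 36.6 < Kc = 90.6: net forward reaction.
I₂ is a reactant, so it decreases.

decrease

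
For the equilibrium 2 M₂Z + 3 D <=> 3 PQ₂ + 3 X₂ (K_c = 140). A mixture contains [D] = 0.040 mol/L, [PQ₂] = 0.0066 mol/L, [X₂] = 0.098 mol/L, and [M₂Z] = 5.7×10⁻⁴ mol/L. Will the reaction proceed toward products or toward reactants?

forward (toward products)

Q_c = [PQ₂]³·[X₂]³ / ([M₂Z]²·[D]³) = (0.0066)³·(0.098)³ / ((5.7×10⁻⁴)²·(0.040)³) = 13
Q_c = 13 < K_c = 140, so the forward reaction proceeds.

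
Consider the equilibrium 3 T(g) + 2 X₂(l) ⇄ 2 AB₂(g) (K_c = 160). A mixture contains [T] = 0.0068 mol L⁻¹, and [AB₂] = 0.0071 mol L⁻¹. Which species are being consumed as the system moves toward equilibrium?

(X₂ is a pure liquid — omitted from Q_c.)
Q_c = [AB₂]² / [T]³ = (0.0071)² / (0.0068)³ = 160
Q_c = 160 = K_c; the system is at equilibrium.

none (at equilibrium)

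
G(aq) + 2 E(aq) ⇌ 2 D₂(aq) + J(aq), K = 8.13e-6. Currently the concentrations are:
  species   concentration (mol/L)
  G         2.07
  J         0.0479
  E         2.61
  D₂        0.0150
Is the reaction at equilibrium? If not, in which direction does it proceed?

in the forward direction

Q = [D₂]²·[J] / ([G]·[E]²) = (0.0150)²·(0.0479) / ((2.07)·(2.61)²) = 7.64e-7
Q = 7.64e-7 < K = 8.13e-6, so the forward reaction proceeds.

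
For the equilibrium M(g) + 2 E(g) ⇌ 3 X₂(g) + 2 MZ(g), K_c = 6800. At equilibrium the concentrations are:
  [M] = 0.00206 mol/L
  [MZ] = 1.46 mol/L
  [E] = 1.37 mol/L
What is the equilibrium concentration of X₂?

At equilibrium, K_c = [X₂]³·[MZ]² / ([M]·[E]²) = 6800.
([X₂])³·(1.46)² / ((0.00206)·(1.37)²) = 6800
[X₂]³ = 12.3 ⇒ [X₂] = 2.31 mol/L

[X₂] = 2.31 mol/L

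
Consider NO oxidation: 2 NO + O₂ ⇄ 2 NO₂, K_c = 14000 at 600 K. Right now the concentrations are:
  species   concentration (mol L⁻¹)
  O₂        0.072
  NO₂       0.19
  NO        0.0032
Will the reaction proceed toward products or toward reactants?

Q_c = [NO₂]² / ([NO]²·[O₂]) = (0.19)² / ((0.0032)²·(0.072)) = 49000
Q_c = 49000 > K_c = 14000, so the reverse reaction proceeds.

reverse (toward reactants)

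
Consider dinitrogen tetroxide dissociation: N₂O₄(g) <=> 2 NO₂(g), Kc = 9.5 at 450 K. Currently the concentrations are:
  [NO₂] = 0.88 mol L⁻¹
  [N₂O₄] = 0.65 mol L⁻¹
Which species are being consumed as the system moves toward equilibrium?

Qc = [NO₂]² / [N₂O₄] = (0.88)² / (0.65) = 1.2
Qc = 1.2 < Kc = 9.5: net forward reaction.

N₂O₄ (reactants)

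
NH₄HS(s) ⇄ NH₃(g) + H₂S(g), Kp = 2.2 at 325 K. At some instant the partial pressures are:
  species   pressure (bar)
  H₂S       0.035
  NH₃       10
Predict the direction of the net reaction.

to the right

(NH₄HS is a pure solid — omitted from Qp.)
Qp = P(NH₃)·P(H₂S) = (10)·(0.035) = 0.35
Qp = 0.35 < Kp = 2.2, so the forward reaction proceeds.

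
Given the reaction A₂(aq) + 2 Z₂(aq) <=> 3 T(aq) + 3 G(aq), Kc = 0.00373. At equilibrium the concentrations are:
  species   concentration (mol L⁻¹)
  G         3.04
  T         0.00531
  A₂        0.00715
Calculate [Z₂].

[Z₂] = 0.397 mol L⁻¹

At equilibrium, Kc = [T]³·[G]³ / ([A₂]·[Z₂]²) = 0.00373.
(0.00531)³·(3.04)³ / ((0.00715)·([Z₂])²) = 0.00373
[Z₂]² = 0.158 ⇒ [Z₂] = 0.397 mol L⁻¹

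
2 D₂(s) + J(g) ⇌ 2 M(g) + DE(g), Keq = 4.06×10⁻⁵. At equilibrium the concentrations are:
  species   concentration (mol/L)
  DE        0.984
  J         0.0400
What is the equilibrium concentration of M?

[M] = 0.00128 mol/L

(D₂ is a pure solid — omitted from Keq.)
At equilibrium, Keq = [M]²·[DE] / [J] = 4.06×10⁻⁵.
([M])²·(0.984) / (0.0400) = 4.06×10⁻⁵
[M]² = 1.65×10⁻⁶ ⇒ [M] = 0.00128 mol/L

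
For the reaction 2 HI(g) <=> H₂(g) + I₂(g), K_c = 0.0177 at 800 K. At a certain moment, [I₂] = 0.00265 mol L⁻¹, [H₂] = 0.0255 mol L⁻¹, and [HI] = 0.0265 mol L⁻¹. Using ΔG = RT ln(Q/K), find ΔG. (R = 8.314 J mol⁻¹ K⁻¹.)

Q_c = [H₂]·[I₂] / [HI]² = (0.0255)·(0.00265) / (0.0265)² = 0.0962
ΔG = RT ln(Q_c/K_c) = (8.314 J mol⁻¹ K⁻¹)(800 K) × ln(0.0962/0.0177)
   = (6.651 kJ/mol)(1.693) = 11.3 kJ/mol
ΔG > 0, so the forward reaction is non-spontaneous (proceeds in reverse).

ΔG = 11.3 kJ/mol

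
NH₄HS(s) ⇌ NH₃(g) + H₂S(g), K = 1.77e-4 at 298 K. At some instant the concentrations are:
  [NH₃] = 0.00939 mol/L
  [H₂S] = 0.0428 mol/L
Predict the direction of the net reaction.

toward reactants

(NH₄HS is a pure solid — omitted from Q.)
Q = [NH₃]·[H₂S] = (0.00939)·(0.0428) = 4.02e-4
Q = 4.02e-4 > K = 1.77e-4, so the reverse reaction proceeds.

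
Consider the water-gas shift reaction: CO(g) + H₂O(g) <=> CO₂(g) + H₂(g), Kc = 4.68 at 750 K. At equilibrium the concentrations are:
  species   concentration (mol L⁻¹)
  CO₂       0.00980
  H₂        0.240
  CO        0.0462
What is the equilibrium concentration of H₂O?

[H₂O] = 0.0109 mol L⁻¹

At equilibrium, Kc = [CO₂]·[H₂] / ([CO]·[H₂O]) = 4.68.
(0.00980)·(0.240) / ((0.0462)·([H₂O])) = 4.68
[H₂O] = 0.0109 mol L⁻¹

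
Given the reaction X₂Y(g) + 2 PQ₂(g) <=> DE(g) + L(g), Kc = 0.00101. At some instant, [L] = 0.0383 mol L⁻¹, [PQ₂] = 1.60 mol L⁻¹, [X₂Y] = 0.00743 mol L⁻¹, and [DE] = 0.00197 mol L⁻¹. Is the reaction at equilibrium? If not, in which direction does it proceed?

reverse (toward reactants)

Qc = [DE]·[L] / ([X₂Y]·[PQ₂]²) = (0.00197)·(0.0383) / ((0.00743)·(1.60)²) = 0.00397
Qc = 0.00397 > Kc = 0.00101, so the reverse reaction proceeds.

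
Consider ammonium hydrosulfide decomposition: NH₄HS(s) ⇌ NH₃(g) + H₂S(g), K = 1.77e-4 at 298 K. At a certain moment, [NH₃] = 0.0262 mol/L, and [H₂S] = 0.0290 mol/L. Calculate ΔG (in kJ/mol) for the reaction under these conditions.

(NH₄HS is a pure solid — omitted from Q.)
Q = [NH₃]·[H₂S] = (0.0262)·(0.0290) = 7.60e-4
ΔG = RT ln(Q/K) = (8.314 J mol⁻¹ K⁻¹)(298 K) × ln(7.60e-4/1.77e-4)
   = (2.478 kJ/mol)(1.457) = 3.61 kJ/mol
ΔG > 0, so the forward reaction is non-spontaneous (proceeds in reverse).

ΔG = 3.61 kJ/mol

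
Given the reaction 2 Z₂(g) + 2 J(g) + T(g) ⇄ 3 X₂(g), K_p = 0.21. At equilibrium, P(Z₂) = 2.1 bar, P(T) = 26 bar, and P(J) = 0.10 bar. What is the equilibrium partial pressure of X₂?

At equilibrium, K_p = P(X₂)³ / (P(Z₂)²·P(J)²·P(T)) = 0.21.
(P(X₂))³ / ((2.1)²·(0.10)²·(26)) = 0.21
P(X₂)³ = 0.241 ⇒ P(X₂) = 0.62 bar

P(X₂) = 0.62 bar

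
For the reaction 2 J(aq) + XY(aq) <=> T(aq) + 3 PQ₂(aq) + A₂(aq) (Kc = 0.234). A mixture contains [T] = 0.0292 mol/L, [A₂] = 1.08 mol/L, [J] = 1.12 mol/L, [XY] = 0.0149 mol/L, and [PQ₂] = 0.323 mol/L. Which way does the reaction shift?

Qc = [T]·[PQ₂]³·[A₂] / ([J]²·[XY]) = (0.0292)·(0.323)³·(1.08) / ((1.12)²·(0.0149)) = 0.0569
Qc = 0.0569 < Kc = 0.234, so the forward reaction proceeds.

toward products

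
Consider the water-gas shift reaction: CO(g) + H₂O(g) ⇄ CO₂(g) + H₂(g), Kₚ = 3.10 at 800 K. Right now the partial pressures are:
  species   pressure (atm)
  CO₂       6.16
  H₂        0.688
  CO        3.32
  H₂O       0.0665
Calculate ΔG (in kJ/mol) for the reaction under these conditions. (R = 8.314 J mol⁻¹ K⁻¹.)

ΔG = 12.1 kJ/mol

Qₚ = P(CO₂)·P(H₂) / (P(CO)·P(H₂O)) = (6.16)·(0.688) / ((3.32)·(0.0665)) = 19.2
ΔG = RT ln(Qₚ/Kₚ) = (8.314 J mol⁻¹ K⁻¹)(800 K) × ln(19.2/3.10)
   = (6.651 kJ/mol)(1.824) = 12.1 kJ/mol
ΔG > 0, so the forward reaction is non-spontaneous (proceeds in reverse).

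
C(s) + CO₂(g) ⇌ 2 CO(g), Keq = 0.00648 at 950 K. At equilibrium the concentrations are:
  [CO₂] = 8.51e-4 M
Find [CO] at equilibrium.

[CO] = 0.00235 M

(C is a pure solid — omitted from Keq.)
At equilibrium, Keq = [CO]² / [CO₂] = 0.00648.
([CO])² / (8.51e-4) = 0.00648
[CO]² = 5.51e-6 ⇒ [CO] = 0.00235 M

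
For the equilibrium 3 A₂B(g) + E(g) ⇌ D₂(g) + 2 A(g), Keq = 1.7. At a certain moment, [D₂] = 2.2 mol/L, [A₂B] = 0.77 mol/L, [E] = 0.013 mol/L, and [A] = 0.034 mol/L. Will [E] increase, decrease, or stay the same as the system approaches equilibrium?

decrease

Q = [D₂]·[A]² / ([A₂B]³·[E]) = (2.2)·(0.034)² / ((0.77)³·(0.013)) = 0.43
Q = 0.43 < Keq = 1.7: net forward reaction.
E is a reactant, so it decreases.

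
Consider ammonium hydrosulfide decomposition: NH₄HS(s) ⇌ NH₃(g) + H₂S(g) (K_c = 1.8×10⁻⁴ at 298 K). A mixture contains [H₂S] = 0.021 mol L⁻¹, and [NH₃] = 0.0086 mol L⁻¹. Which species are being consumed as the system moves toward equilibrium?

none (at equilibrium)

(NH₄HS is a pure solid — omitted from Q_c.)
Q_c = [NH₃]·[H₂S] = (0.0086)·(0.021) = 1.8×10⁻⁴
Q_c = 1.8×10⁻⁴ = K_c; the system is at equilibrium.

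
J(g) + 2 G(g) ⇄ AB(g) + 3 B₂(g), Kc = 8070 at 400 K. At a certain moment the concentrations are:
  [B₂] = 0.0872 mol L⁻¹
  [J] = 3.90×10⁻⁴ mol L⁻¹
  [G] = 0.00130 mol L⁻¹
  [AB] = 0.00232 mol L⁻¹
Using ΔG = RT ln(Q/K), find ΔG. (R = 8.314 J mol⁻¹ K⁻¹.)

Qc = [AB]·[B₂]³ / ([J]·[G]²) = (0.00232)·(0.0872)³ / ((3.90×10⁻⁴)·(0.00130)²) = 2330
ΔG = RT ln(Qc/Kc) = (8.314 J mol⁻¹ K⁻¹)(400 K) × ln(2330/8070)
   = (3.326 kJ/mol)(-1.242) = -4.13 kJ/mol
ΔG < 0, so the forward reaction is spontaneous (proceeds forward).

ΔG = -4.13 kJ/mol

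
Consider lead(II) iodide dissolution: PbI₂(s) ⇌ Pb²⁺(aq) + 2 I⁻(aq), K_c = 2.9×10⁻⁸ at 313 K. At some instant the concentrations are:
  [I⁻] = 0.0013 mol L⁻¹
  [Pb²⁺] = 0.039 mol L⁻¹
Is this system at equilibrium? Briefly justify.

(PbI₂ is a pure solid — omitted from Q_c.)
Q_c = [Pb²⁺]·[I⁻]² = (0.039)·(0.0013)² = 6.6×10⁻⁸
Q_c = 6.6×10⁻⁸ > K_c = 2.9×10⁻⁸: net reverse reaction.

no; Q > K, reaction proceeds in reverse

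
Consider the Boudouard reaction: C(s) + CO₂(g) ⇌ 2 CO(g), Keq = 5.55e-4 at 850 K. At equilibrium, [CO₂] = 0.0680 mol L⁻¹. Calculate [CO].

[CO] = 0.00614 mol L⁻¹

(C is a pure solid — omitted from Keq.)
At equilibrium, Keq = [CO]² / [CO₂] = 5.55e-4.
([CO])² / (0.0680) = 5.55e-4
[CO]² = 3.77e-5 ⇒ [CO] = 0.00614 mol L⁻¹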